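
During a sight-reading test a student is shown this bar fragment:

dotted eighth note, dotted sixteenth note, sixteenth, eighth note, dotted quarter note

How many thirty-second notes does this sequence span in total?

27

Each duration in thirty-second notes: dotted eighth note = 6; dotted sixteenth note = 3; sixteenth = 2; eighth note = 4; dotted quarter note = 12.
Altogether 6 + 3 + 2 + 4 + 12 = 27 thirty-second notes.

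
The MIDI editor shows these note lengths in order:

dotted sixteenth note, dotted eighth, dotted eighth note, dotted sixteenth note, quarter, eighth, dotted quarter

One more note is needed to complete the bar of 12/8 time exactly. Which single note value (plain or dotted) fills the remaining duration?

The bar of 12/8 = 48 thirty-second notes.
In thirty-second notes: dotted sixteenth note = 3; dotted eighth = 6; dotted eighth note = 6; dotted sixteenth note = 3; quarter = 8; eighth = 4; dotted quarter = 12.
Altogether 3 + 6 + 6 + 3 + 8 + 4 + 12 = 42.
Remaining: 48 − 42 = 6 thirty-second notes, which is a dotted eighth note.

dotted eighth note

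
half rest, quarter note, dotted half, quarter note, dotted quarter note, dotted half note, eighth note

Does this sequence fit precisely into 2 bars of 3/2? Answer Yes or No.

One bar of 3/2 = 12 eighth notes, so 2 bars = 24.
Express everything in eighth notes: half rest = 4; quarter note = 2; dotted half = 6; quarter note = 2; dotted quarter note = 3; dotted half note = 6; eighth note = 1.
Altogether 4 + 2 + 6 + 2 + 3 + 6 + 1 = 24.
24 equals 24, so the answer is Yes.

Yes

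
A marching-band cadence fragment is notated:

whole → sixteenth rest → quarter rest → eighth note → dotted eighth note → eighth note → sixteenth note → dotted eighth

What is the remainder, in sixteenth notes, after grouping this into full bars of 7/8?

4

One bar of 7/8 = 14 sixteenth notes.
In sixteenth notes: whole = 16; sixteenth rest = 1; quarter rest = 4; eighth note = 2; dotted eighth note = 3; eighth note = 2; sixteenth note = 1; dotted eighth = 3.
Adding: 16 + 1 + 4 + 2 + 3 + 2 + 1 + 3 = 32.
32 ÷ 14 = 2 complete bars with 4 sixteenth notes remaining.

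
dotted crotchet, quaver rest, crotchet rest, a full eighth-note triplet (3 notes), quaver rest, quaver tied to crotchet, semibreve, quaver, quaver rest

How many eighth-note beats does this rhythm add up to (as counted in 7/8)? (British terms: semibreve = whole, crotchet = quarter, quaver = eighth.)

One eighth-note beat = 2 sixteenth notes.
Convert each value to sixteenth notes: dotted crotchet = 6; quaver rest = 2; crotchet rest = 4; a full eighth-note triplet (3 notes) (three triplet eighths span one quarter) = 4; quaver rest = 2; quaver tied to crotchet (quaver + crotchet) = 6; semibreve = 16; quaver = 2; quaver rest = 2.
Sum: 6 + 2 + 4 + 4 + 2 + 6 + 16 + 2 + 2 = 44.
44 ÷ 2 = 22 beats.

22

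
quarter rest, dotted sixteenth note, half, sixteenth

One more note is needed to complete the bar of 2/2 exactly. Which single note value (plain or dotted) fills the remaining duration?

dotted sixteenth note

The bar of 2/2 = 32 thirty-second notes.
Express everything in thirty-second notes: quarter rest = 8; dotted sixteenth note = 3; half = 16; sixteenth = 2.
Altogether 8 + 3 + 16 + 2 = 29.
Remaining: 32 − 29 = 3 thirty-second notes, which is a dotted sixteenth note.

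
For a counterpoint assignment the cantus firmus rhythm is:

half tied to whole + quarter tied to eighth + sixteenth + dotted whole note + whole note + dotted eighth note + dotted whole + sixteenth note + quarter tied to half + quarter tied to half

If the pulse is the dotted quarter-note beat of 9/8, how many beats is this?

20.5

One dotted quarter-note beat = 6 sixteenth notes.
Convert each value to sixteenth notes: half tied to whole (half + whole) = 24; quarter tied to eighth (quarter + eighth) = 6; sixteenth = 1; dotted whole note = 24; whole note = 16; dotted eighth note = 3; dotted whole = 24; sixteenth note = 1; quarter tied to half (quarter + half) = 12; quarter tied to half (quarter + half) = 12.
Adding: 24 + 6 + 1 + 24 + 16 + 3 + 24 + 1 + 12 + 12 = 123.
123 ÷ 6 = 20.5 beats.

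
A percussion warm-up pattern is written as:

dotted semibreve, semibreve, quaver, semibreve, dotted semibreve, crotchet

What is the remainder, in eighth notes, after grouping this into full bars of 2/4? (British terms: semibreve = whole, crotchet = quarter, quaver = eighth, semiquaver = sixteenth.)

3

One bar of 2/4 = 4 eighth notes.
Each duration in eighth notes: dotted semibreve = 12; semibreve = 8; quaver = 1; semibreve = 8; dotted semibreve = 12; crotchet = 2.
Total: 12 + 8 + 1 + 8 + 12 + 2 = 43.
43 ÷ 4 = 10 complete bars with 3 eighth notes remaining.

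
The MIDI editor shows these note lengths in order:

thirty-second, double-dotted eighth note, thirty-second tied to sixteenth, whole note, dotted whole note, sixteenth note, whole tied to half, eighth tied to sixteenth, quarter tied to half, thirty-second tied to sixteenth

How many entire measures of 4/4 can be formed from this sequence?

One bar of 4/4 = 32 thirty-second notes.
Each duration in thirty-second notes: thirty-second = 1; double-dotted eighth note = 7; thirty-second tied to sixteenth (thirty-second + sixteenth) = 3; whole note = 32; dotted whole note = 48; sixteenth note = 2; whole tied to half (whole + half) = 48; eighth tied to sixteenth (eighth + sixteenth) = 6; quarter tied to half (quarter + half) = 24; thirty-second tied to sixteenth (thirty-second + sixteenth) = 3.
Sum: 1 + 7 + 3 + 32 + 48 + 2 + 48 + 6 + 24 + 3 = 174.
174 ÷ 32 = 5 complete bars with 14 left over.

5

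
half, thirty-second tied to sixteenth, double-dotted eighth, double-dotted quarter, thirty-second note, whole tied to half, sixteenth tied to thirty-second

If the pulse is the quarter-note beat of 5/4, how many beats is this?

11.5

One quarter-note beat = 8 thirty-second notes.
Express everything in thirty-second notes: half = 16; thirty-second tied to sixteenth (thirty-second + sixteenth) = 3; double-dotted eighth = 7; double-dotted quarter = 14; thirty-second note = 1; whole tied to half (whole + half) = 48; sixteenth tied to thirty-second (sixteenth + thirty-second) = 3.
Total: 16 + 3 + 7 + 14 + 1 + 48 + 3 = 92.
92 ÷ 8 = 11.5 beats.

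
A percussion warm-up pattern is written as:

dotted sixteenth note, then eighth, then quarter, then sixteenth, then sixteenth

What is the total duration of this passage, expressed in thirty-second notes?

Working in thirty-second notes: dotted sixteenth note = 3; eighth = 4; quarter = 8; sixteenth = 2; sixteenth = 2.
Altogether 3 + 4 + 8 + 2 + 2 = 19 thirty-second notes.

19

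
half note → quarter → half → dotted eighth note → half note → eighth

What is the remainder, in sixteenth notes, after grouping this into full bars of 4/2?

One bar of 4/2 = 32 sixteenth notes.
Each duration in sixteenth notes: half note = 8; quarter = 4; half = 8; dotted eighth note = 3; half note = 8; eighth = 2.
Total: 8 + 4 + 8 + 3 + 8 + 2 = 33.
33 ÷ 32 = 1 complete bar with 1 sixteenth note remaining.

1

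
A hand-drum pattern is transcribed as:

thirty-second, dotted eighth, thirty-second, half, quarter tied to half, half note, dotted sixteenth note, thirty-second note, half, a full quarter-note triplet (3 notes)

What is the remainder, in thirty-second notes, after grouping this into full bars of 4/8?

4

One bar of 4/8 = 16 thirty-second notes.
Express everything in thirty-second notes: thirty-second = 1; dotted eighth = 6; thirty-second = 1; half = 16; quarter tied to half (quarter + half) = 24; half note = 16; dotted sixteenth note = 3; thirty-second note = 1; half = 16; a full quarter-note triplet (3 notes) (three triplet quarters span one half) = 16.
Altogether 1 + 6 + 1 + 16 + 24 + 16 + 3 + 1 + 16 + 16 = 100.
100 ÷ 16 = 6 complete bars with 4 thirty-second notes remaining.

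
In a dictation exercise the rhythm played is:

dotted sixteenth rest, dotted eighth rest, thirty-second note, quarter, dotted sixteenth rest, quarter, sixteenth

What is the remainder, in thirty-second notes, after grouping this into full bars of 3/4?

One bar of 3/4 = 24 thirty-second notes.
Express everything in thirty-second notes: dotted sixteenth rest = 3; dotted eighth rest = 6; thirty-second note = 1; quarter = 8; dotted sixteenth rest = 3; quarter = 8; sixteenth = 2.
Total: 3 + 6 + 1 + 8 + 3 + 8 + 2 = 31.
31 ÷ 24 = 1 complete bar with 7 thirty-second notes remaining.

7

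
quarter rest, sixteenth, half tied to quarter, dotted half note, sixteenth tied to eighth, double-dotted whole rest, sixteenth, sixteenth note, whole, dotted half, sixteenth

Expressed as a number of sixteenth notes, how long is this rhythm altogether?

Express everything in sixteenth notes: quarter rest = 4; sixteenth = 1; half tied to quarter (half + quarter) = 12; dotted half note = 12; sixteenth tied to eighth (sixteenth + eighth) = 3; double-dotted whole rest = 28; sixteenth = 1; sixteenth note = 1; whole = 16; dotted half = 12; sixteenth = 1.
Total: 4 + 1 + 12 + 12 + 3 + 28 + 1 + 1 + 16 + 12 + 1 = 91 sixteenth notes.

91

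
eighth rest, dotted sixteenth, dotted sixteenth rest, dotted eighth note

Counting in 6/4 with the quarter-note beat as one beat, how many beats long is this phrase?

One quarter-note beat = 8 thirty-second notes.
Express everything in thirty-second notes: eighth rest = 4; dotted sixteenth = 3; dotted sixteenth rest = 3; dotted eighth note = 6.
Altogether 4 + 3 + 3 + 6 = 16.
16 ÷ 8 = 2 beats.

2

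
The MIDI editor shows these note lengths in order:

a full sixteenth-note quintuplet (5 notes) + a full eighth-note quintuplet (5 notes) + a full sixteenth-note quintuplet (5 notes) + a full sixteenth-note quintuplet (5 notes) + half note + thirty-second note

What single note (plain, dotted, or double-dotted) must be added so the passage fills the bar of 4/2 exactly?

The bar of 4/2 = 64 thirty-second notes.
Each duration in thirty-second notes: a full sixteenth-note quintuplet (5 notes) (five quintuplet sixteenths span one quarter) = 8; a full eighth-note quintuplet (5 notes) (five quintuplet eighths span one half) = 16; a full sixteenth-note quintuplet (5 notes) (five quintuplet sixteenths span one quarter) = 8; a full sixteenth-note quintuplet (5 notes) (five quintuplet sixteenths span one quarter) = 8; half note = 16; thirty-second note = 1.
Sum: 8 + 16 + 8 + 8 + 16 + 1 = 57.
Remaining: 64 − 57 = 7 thirty-second notes, which is a double-dotted eighth note.

double-dotted eighth note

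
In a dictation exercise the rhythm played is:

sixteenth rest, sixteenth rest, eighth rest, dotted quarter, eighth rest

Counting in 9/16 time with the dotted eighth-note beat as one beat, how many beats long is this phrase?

4

One dotted eighth-note beat = 3 sixteenth notes.
Express everything in sixteenth notes: sixteenth rest = 1; sixteenth rest = 1; eighth rest = 2; dotted quarter = 6; eighth rest = 2.
Sum: 1 + 1 + 2 + 6 + 2 = 12.
12 ÷ 3 = 4 beats.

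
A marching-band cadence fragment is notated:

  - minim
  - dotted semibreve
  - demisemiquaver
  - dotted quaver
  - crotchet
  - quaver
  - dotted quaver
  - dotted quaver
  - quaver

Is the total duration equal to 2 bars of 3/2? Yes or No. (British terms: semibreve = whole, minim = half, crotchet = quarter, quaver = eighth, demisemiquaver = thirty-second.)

One bar of 3/2 = 48 thirty-second notes, so 2 bars = 96.
Convert each value to thirty-second notes: minim = 16; dotted semibreve = 48; demisemiquaver = 1; dotted quaver = 6; crotchet = 8; quaver = 4; dotted quaver = 6; dotted quaver = 6; quaver = 4.
Adding: 16 + 48 + 1 + 6 + 8 + 4 + 6 + 6 + 4 = 99.
99 exceeds 96, so the answer is No.

No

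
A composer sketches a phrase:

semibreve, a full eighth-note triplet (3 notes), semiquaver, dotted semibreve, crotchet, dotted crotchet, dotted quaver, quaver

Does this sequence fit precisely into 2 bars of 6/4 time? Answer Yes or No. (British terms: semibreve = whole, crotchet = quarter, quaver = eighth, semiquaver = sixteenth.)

One bar of 6/4 = 24 sixteenth notes, so 2 bars = 48.
Working in sixteenth notes: semibreve = 16; a full eighth-note triplet (3 notes) (three triplet eighths span one quarter) = 4; semiquaver = 1; dotted semibreve = 24; crotchet = 4; dotted crotchet = 6; dotted quaver = 3; quaver = 2.
Altogether 16 + 4 + 1 + 24 + 4 + 6 + 3 + 2 = 60.
60 exceeds 48, so the answer is No.

No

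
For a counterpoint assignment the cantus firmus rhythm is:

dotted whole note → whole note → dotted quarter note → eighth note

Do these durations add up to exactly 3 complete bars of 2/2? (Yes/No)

One bar of 2/2 = 8 eighth notes, so 3 bars = 24.
In eighth notes: dotted whole note = 12; whole note = 8; dotted quarter note = 3; eighth note = 1.
Altogether 12 + 8 + 3 + 1 = 24.
24 equals 24, so the answer is Yes.

Yes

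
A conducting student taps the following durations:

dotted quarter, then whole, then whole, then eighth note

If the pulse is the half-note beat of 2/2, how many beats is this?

5

One half-note beat = 4 eighth notes.
Express everything in eighth notes: dotted quarter = 3; whole = 8; whole = 8; eighth note = 1.
Sum: 3 + 8 + 8 + 1 = 20.
20 ÷ 4 = 5 beats.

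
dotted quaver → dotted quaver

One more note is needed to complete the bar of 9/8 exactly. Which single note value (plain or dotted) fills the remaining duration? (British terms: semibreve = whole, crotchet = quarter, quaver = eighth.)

The bar of 9/8 = 18 sixteenth notes.
In sixteenth notes: dotted quaver = 3; dotted quaver = 3.
Adding: 3 + 3 = 6.
Remaining: 18 − 6 = 12 sixteenth notes, which is a dotted half note.

dotted half note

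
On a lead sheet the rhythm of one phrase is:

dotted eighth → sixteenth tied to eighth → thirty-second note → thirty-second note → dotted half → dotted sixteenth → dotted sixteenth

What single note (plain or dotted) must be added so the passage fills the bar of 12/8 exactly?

eighth note

The bar of 12/8 = 48 thirty-second notes.
Express everything in thirty-second notes: dotted eighth = 6; sixteenth tied to eighth (sixteenth + eighth) = 6; thirty-second note = 1; thirty-second note = 1; dotted half = 24; dotted sixteenth = 3; dotted sixteenth = 3.
Altogether 6 + 6 + 1 + 1 + 24 + 3 + 3 = 44.
Remaining: 48 − 44 = 4 thirty-second notes, which is a eighth note.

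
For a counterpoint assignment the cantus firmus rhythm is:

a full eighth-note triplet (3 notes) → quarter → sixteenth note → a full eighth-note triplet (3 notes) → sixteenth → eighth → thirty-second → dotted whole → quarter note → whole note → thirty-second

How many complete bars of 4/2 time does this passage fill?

1

One bar of 4/2 = 64 thirty-second notes.
Working in thirty-second notes: a full eighth-note triplet (3 notes) (three triplet eighths span one quarter) = 8; quarter = 8; sixteenth note = 2; a full eighth-note triplet (3 notes) (three triplet eighths span one quarter) = 8; sixteenth = 2; eighth = 4; thirty-second = 1; dotted whole = 48; quarter note = 8; whole note = 32; thirty-second = 1.
Altogether 8 + 8 + 2 + 8 + 2 + 4 + 1 + 48 + 8 + 32 + 1 = 122.
122 ÷ 64 = 1 complete bar with 58 left over.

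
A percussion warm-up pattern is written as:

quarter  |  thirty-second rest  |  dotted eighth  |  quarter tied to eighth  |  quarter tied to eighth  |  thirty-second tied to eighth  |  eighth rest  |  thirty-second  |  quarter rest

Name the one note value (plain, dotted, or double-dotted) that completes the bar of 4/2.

The bar of 4/2 = 64 thirty-second notes.
In thirty-second notes: quarter = 8; thirty-second rest = 1; dotted eighth = 6; quarter tied to eighth (quarter + eighth) = 12; quarter tied to eighth (quarter + eighth) = 12; thirty-second tied to eighth (thirty-second + eighth) = 5; eighth rest = 4; thirty-second = 1; quarter rest = 8.
Altogether 8 + 1 + 6 + 12 + 12 + 5 + 4 + 1 + 8 = 57.
Remaining: 64 − 57 = 7 thirty-second notes, which is a double-dotted eighth note.

double-dotted eighth note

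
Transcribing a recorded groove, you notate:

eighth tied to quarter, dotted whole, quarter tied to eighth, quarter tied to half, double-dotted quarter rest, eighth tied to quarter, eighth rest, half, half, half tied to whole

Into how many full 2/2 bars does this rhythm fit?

6

One bar of 2/2 = 16 sixteenth notes.
Each duration in sixteenth notes: eighth tied to quarter (eighth + quarter) = 6; dotted whole = 24; quarter tied to eighth (quarter + eighth) = 6; quarter tied to half (quarter + half) = 12; double-dotted quarter rest = 7; eighth tied to quarter (eighth + quarter) = 6; eighth rest = 2; half = 8; half = 8; half tied to whole (half + whole) = 24.
Adding: 6 + 24 + 6 + 12 + 7 + 6 + 2 + 8 + 8 + 24 = 103.
103 ÷ 16 = 6 complete bars with 7 left over.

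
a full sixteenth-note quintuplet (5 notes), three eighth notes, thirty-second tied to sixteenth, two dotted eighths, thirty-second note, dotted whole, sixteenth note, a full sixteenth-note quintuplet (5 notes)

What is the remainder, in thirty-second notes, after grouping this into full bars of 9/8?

One bar of 9/8 = 36 thirty-second notes.
Convert each value to thirty-second notes: a full sixteenth-note quintuplet (5 notes) (five quintuplet sixteenths span one quarter) = 8; eighth note = 4; eighth note = 4; eighth note = 4; thirty-second tied to sixteenth (thirty-second + sixteenth) = 3; dotted eighth = 6; dotted eighth = 6; thirty-second note = 1; dotted whole = 48; sixteenth note = 2; a full sixteenth-note quintuplet (5 notes) (five quintuplet sixteenths span one quarter) = 8.
Altogether 8 + 4 + 4 + 4 + 3 + 6 + 6 + 1 + 48 + 2 + 8 = 94.
94 ÷ 36 = 2 complete bars with 22 thirty-second notes remaining.

22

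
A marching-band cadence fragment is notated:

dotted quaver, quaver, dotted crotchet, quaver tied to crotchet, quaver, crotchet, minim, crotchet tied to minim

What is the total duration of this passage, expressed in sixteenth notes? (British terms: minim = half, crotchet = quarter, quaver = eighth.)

Convert each value to sixteenth notes: dotted quaver = 3; quaver = 2; dotted crotchet = 6; quaver tied to crotchet (quaver + crotchet) = 6; quaver = 2; crotchet = 4; minim = 8; crotchet tied to minim (crotchet + minim) = 12.
Total: 3 + 2 + 6 + 6 + 2 + 4 + 8 + 12 = 43 sixteenth notes.

43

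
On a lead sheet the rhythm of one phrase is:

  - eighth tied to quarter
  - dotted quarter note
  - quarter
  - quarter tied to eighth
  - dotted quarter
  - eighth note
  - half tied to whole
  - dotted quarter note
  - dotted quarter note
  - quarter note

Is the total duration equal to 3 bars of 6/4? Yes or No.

No

One bar of 6/4 = 12 eighth notes, so 3 bars = 36.
Working in eighth notes: eighth tied to quarter (eighth + quarter) = 3; dotted quarter note = 3; quarter = 2; quarter tied to eighth (quarter + eighth) = 3; dotted quarter = 3; eighth note = 1; half tied to whole (half + whole) = 12; dotted quarter note = 3; dotted quarter note = 3; quarter note = 2.
Sum: 3 + 3 + 2 + 3 + 3 + 1 + 12 + 3 + 3 + 2 = 35.
35 falls short of 36, so the answer is No.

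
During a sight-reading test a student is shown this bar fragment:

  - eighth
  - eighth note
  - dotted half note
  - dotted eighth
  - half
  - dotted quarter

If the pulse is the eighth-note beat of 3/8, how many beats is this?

16.5

One eighth-note beat = 2 sixteenth notes.
Each duration in sixteenth notes: eighth = 2; eighth note = 2; dotted half note = 12; dotted eighth = 3; half = 8; dotted quarter = 6.
Altogether 2 + 2 + 12 + 3 + 8 + 6 = 33.
33 ÷ 2 = 16.5 beats.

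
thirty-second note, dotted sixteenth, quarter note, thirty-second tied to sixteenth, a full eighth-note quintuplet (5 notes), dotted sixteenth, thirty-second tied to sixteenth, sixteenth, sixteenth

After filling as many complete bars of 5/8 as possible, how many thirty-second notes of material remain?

1

One bar of 5/8 = 20 thirty-second notes.
In thirty-second notes: thirty-second note = 1; dotted sixteenth = 3; quarter note = 8; thirty-second tied to sixteenth (thirty-second + sixteenth) = 3; a full eighth-note quintuplet (5 notes) (five quintuplet eighths span one half) = 16; dotted sixteenth = 3; thirty-second tied to sixteenth (thirty-second + sixteenth) = 3; sixteenth = 2; sixteenth = 2.
Adding: 1 + 3 + 8 + 3 + 16 + 3 + 3 + 2 + 2 = 41.
41 ÷ 20 = 2 complete bars with 1 thirty-second note remaining.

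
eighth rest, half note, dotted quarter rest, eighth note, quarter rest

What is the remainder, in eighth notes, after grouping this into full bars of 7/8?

4

One bar of 7/8 = 7 eighth notes.
Working in eighth notes: eighth rest = 1; half note = 4; dotted quarter rest = 3; eighth note = 1; quarter rest = 2.
Total: 1 + 4 + 3 + 1 + 2 = 11.
11 ÷ 7 = 1 complete bar with 4 eighth notes remaining.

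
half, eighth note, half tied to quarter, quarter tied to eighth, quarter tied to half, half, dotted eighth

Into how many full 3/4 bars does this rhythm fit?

One bar of 3/4 = 12 sixteenth notes.
Working in sixteenth notes: half = 8; eighth note = 2; half tied to quarter (half + quarter) = 12; quarter tied to eighth (quarter + eighth) = 6; quarter tied to half (quarter + half) = 12; half = 8; dotted eighth = 3.
Sum: 8 + 2 + 12 + 6 + 12 + 8 + 3 = 51.
51 ÷ 12 = 4 complete bars with 3 left over.

4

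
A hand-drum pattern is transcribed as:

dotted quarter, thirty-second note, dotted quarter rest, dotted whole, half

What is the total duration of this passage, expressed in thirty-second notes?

Working in thirty-second notes: dotted quarter = 12; thirty-second note = 1; dotted quarter rest = 12; dotted whole = 48; half = 16.
Altogether 12 + 1 + 12 + 48 + 16 = 89 thirty-second notes.

89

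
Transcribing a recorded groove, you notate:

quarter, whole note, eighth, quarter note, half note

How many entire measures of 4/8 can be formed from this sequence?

4

One bar of 4/8 = 4 eighth notes.
Express everything in eighth notes: quarter = 2; whole note = 8; eighth = 1; quarter note = 2; half note = 4.
Adding: 2 + 8 + 1 + 2 + 4 = 17.
17 ÷ 4 = 4 complete bars with 1 left over.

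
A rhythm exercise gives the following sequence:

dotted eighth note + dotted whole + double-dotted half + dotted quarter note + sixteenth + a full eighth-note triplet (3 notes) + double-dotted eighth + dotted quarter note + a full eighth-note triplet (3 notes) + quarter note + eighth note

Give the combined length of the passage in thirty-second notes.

Express everything in thirty-second notes: dotted eighth note = 6; dotted whole = 48; double-dotted half = 28; dotted quarter note = 12; sixteenth = 2; a full eighth-note triplet (3 notes) (three triplet eighths span one quarter) = 8; double-dotted eighth = 7; dotted quarter note = 12; a full eighth-note triplet (3 notes) (three triplet eighths span one quarter) = 8; quarter note = 8; eighth note = 4.
Total: 6 + 48 + 28 + 12 + 2 + 8 + 7 + 12 + 8 + 8 + 4 = 143 thirty-second notes.

143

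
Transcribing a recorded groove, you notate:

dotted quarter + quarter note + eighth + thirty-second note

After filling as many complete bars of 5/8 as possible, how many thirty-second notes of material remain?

One bar of 5/8 = 20 thirty-second notes.
Working in thirty-second notes: dotted quarter = 12; quarter note = 8; eighth = 4; thirty-second note = 1.
Total: 12 + 8 + 4 + 1 = 25.
25 ÷ 20 = 1 complete bar with 5 thirty-second notes remaining.

5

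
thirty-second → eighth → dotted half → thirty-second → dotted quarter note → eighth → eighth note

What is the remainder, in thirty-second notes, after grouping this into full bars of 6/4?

2

One bar of 6/4 = 48 thirty-second notes.
Convert each value to thirty-second notes: thirty-second = 1; eighth = 4; dotted half = 24; thirty-second = 1; dotted quarter note = 12; eighth = 4; eighth note = 4.
Adding: 1 + 4 + 24 + 1 + 12 + 4 + 4 = 50.
50 ÷ 48 = 1 complete bar with 2 thirty-second notes remaining.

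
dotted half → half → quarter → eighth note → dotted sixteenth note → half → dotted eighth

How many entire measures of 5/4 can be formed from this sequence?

1

One bar of 5/4 = 40 thirty-second notes.
Express everything in thirty-second notes: dotted half = 24; half = 16; quarter = 8; eighth note = 4; dotted sixteenth note = 3; half = 16; dotted eighth = 6.
Total: 24 + 16 + 8 + 4 + 3 + 16 + 6 = 77.
77 ÷ 40 = 1 complete bar with 37 left over.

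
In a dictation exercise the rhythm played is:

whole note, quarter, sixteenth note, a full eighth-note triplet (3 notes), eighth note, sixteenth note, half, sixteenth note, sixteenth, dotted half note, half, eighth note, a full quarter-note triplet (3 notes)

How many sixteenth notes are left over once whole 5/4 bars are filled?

8

One bar of 5/4 = 20 sixteenth notes.
Convert each value to sixteenth notes: whole note = 16; quarter = 4; sixteenth note = 1; a full eighth-note triplet (3 notes) (three triplet eighths span one quarter) = 4; eighth note = 2; sixteenth note = 1; half = 8; sixteenth note = 1; sixteenth = 1; dotted half note = 12; half = 8; eighth note = 2; a full quarter-note triplet (3 notes) (three triplet quarters span one half) = 8.
Altogether 16 + 4 + 1 + 4 + 2 + 1 + 8 + 1 + 1 + 12 + 8 + 2 + 8 = 68.
68 ÷ 20 = 3 complete bars with 8 sixteenth notes remaining.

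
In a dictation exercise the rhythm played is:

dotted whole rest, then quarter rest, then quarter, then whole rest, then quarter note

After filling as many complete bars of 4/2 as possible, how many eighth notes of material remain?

One bar of 4/2 = 8 quarter notes.
Each duration in quarter notes: dotted whole rest = 6; quarter rest = 1; quarter = 1; whole rest = 4; quarter note = 1.
Altogether 6 + 1 + 1 + 4 + 1 = 13.
13 ÷ 8 = 1 complete bar with 5 quarter notes remaining = 10 eighth notes.

10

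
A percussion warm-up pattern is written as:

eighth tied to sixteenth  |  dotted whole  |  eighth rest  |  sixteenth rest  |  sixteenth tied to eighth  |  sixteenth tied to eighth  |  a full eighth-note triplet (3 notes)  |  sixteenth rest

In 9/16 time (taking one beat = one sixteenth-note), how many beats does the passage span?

One sixteenth-note beat = 2 thirty-second notes.
In thirty-second notes: eighth tied to sixteenth (eighth + sixteenth) = 6; dotted whole = 48; eighth rest = 4; sixteenth rest = 2; sixteenth tied to eighth (sixteenth + eighth) = 6; sixteenth tied to eighth (sixteenth + eighth) = 6; a full eighth-note triplet (3 notes) (three triplet eighths span one quarter) = 8; sixteenth rest = 2.
Adding: 6 + 48 + 4 + 2 + 6 + 6 + 8 + 2 = 82.
82 ÷ 2 = 41 beats.

41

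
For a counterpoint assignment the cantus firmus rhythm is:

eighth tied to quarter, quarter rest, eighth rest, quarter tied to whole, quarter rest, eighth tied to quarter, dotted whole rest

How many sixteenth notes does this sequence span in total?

66

In sixteenth notes: eighth tied to quarter (eighth + quarter) = 6; quarter rest = 4; eighth rest = 2; quarter tied to whole (quarter + whole) = 20; quarter rest = 4; eighth tied to quarter (eighth + quarter) = 6; dotted whole rest = 24.
Adding: 6 + 4 + 2 + 20 + 4 + 6 + 24 = 66 sixteenth notes.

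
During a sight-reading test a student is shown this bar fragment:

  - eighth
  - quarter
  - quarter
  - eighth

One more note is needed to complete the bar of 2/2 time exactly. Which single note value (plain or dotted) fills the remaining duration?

The bar of 2/2 = 8 eighth notes.
Each duration in eighth notes: eighth = 1; quarter = 2; quarter = 2; eighth = 1.
Adding: 1 + 2 + 2 + 1 = 6.
Remaining: 8 − 6 = 2 eighth notes, which is a quarter note.

quarter note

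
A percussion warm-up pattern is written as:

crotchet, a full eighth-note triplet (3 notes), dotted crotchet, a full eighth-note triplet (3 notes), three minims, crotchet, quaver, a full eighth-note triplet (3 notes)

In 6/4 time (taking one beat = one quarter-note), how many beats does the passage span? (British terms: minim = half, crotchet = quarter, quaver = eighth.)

13

One quarter-note beat = 2 eighth notes.
In eighth notes: crotchet = 2; a full eighth-note triplet (3 notes) (three triplet eighths span one quarter) = 2; dotted crotchet = 3; a full eighth-note triplet (3 notes) (three triplet eighths span one quarter) = 2; minim = 4; minim = 4; minim = 4; crotchet = 2; quaver = 1; a full eighth-note triplet (3 notes) (three triplet eighths span one quarter) = 2.
Adding: 2 + 2 + 3 + 2 + 4 + 4 + 4 + 2 + 1 + 2 = 26.
26 ÷ 2 = 13 beats.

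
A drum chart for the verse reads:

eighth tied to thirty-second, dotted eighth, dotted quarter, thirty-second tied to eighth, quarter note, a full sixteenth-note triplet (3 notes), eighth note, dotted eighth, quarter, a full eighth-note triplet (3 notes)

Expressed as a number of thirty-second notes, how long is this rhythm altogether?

Each duration in thirty-second notes: eighth tied to thirty-second (eighth + thirty-second) = 5; dotted eighth = 6; dotted quarter = 12; thirty-second tied to eighth (thirty-second + eighth) = 5; quarter note = 8; a full sixteenth-note triplet (3 notes) (three triplet sixteenths span one eighth) = 4; eighth note = 4; dotted eighth = 6; quarter = 8; a full eighth-note triplet (3 notes) (three triplet eighths span one quarter) = 8.
Adding: 5 + 6 + 12 + 5 + 8 + 4 + 4 + 6 + 8 + 8 = 66 thirty-second notes.

66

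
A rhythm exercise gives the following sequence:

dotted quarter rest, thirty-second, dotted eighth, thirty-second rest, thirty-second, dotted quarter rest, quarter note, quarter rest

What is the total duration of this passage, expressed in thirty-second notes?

49

Working in thirty-second notes: dotted quarter rest = 12; thirty-second = 1; dotted eighth = 6; thirty-second rest = 1; thirty-second = 1; dotted quarter rest = 12; quarter note = 8; quarter rest = 8.
Sum: 12 + 1 + 6 + 1 + 1 + 12 + 8 + 8 = 49 thirty-second notes.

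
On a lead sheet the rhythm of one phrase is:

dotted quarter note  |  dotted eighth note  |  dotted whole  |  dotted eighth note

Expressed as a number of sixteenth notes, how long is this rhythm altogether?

Working in sixteenth notes: dotted quarter note = 6; dotted eighth note = 3; dotted whole = 24; dotted eighth note = 3.
Altogether 6 + 3 + 24 + 3 = 36 sixteenth notes.

36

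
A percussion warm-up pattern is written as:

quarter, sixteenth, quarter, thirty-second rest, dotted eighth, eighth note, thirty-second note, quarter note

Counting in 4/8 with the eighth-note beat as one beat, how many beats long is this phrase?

9.5

One eighth-note beat = 4 thirty-second notes.
Working in thirty-second notes: quarter = 8; sixteenth = 2; quarter = 8; thirty-second rest = 1; dotted eighth = 6; eighth note = 4; thirty-second note = 1; quarter note = 8.
Adding: 8 + 2 + 8 + 1 + 6 + 4 + 1 + 8 = 38.
38 ÷ 4 = 9.5 beats.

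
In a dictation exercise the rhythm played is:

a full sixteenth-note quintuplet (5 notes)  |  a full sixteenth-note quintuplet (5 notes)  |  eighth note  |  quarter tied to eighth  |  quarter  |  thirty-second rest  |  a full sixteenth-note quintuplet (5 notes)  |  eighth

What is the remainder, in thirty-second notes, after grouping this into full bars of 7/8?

25

One bar of 7/8 = 28 thirty-second notes.
Working in thirty-second notes: a full sixteenth-note quintuplet (5 notes) (five quintuplet sixteenths span one quarter) = 8; a full sixteenth-note quintuplet (5 notes) (five quintuplet sixteenths span one quarter) = 8; eighth note = 4; quarter tied to eighth (quarter + eighth) = 12; quarter = 8; thirty-second rest = 1; a full sixteenth-note quintuplet (5 notes) (five quintuplet sixteenths span one quarter) = 8; eighth = 4.
Adding: 8 + 8 + 4 + 12 + 8 + 1 + 8 + 4 = 53.
53 ÷ 28 = 1 complete bar with 25 thirty-second notes remaining.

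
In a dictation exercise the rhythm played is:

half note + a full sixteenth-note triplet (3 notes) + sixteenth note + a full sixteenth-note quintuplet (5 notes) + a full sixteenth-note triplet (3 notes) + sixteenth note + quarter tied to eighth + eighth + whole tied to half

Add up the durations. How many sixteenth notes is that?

50

Convert each value to sixteenth notes: half note = 8; a full sixteenth-note triplet (3 notes) (three triplet sixteenths span one eighth) = 2; sixteenth note = 1; a full sixteenth-note quintuplet (5 notes) (five quintuplet sixteenths span one quarter) = 4; a full sixteenth-note triplet (3 notes) (three triplet sixteenths span one eighth) = 2; sixteenth note = 1; quarter tied to eighth (quarter + eighth) = 6; eighth = 2; whole tied to half (whole + half) = 24.
Altogether 8 + 2 + 1 + 4 + 2 + 1 + 6 + 2 + 24 = 50 sixteenth notes.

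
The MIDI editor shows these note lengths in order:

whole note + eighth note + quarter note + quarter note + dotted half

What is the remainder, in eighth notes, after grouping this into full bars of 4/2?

3

One bar of 4/2 = 16 eighth notes.
Convert each value to eighth notes: whole note = 8; eighth note = 1; quarter note = 2; quarter note = 2; dotted half = 6.
Sum: 8 + 1 + 2 + 2 + 6 = 19.
19 ÷ 16 = 1 complete bar with 3 eighth notes remaining.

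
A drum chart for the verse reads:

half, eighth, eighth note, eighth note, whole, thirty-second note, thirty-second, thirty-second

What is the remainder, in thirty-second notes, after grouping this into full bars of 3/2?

15

One bar of 3/2 = 48 thirty-second notes.
Working in thirty-second notes: half = 16; eighth = 4; eighth note = 4; eighth note = 4; whole = 32; thirty-second note = 1; thirty-second = 1; thirty-second = 1.
Total: 16 + 4 + 4 + 4 + 32 + 1 + 1 + 1 = 63.
63 ÷ 48 = 1 complete bar with 15 thirty-second notes remaining.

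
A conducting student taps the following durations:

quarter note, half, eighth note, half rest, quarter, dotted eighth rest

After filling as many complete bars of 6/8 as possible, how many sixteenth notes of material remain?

5

One bar of 6/8 = 12 sixteenth notes.
Each duration in sixteenth notes: quarter note = 4; half = 8; eighth note = 2; half rest = 8; quarter = 4; dotted eighth rest = 3.
Total: 4 + 8 + 2 + 8 + 4 + 3 = 29.
29 ÷ 12 = 2 complete bars with 5 sixteenth notes remaining.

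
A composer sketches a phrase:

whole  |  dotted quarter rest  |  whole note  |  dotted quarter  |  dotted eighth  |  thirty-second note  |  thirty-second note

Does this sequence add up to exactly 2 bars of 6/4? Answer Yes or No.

One bar of 6/4 = 48 thirty-second notes, so 2 bars = 96.
In thirty-second notes: whole = 32; dotted quarter rest = 12; whole note = 32; dotted quarter = 12; dotted eighth = 6; thirty-second note = 1; thirty-second note = 1.
Total: 32 + 12 + 32 + 12 + 6 + 1 + 1 = 96.
96 equals 96, so the answer is Yes.

Yes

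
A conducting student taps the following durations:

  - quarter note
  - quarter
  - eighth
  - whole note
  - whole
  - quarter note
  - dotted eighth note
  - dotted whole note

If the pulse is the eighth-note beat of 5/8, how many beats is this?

One eighth-note beat = 2 sixteenth notes.
Each duration in sixteenth notes: quarter note = 4; quarter = 4; eighth = 2; whole note = 16; whole = 16; quarter note = 4; dotted eighth note = 3; dotted whole note = 24.
Total: 4 + 4 + 2 + 16 + 16 + 4 + 3 + 24 = 73.
73 ÷ 2 = 36.5 beats.

36.5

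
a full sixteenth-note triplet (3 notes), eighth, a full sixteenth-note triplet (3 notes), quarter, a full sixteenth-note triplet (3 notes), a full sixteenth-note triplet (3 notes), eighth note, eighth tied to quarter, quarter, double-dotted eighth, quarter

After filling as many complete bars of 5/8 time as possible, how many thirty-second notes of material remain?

7

One bar of 5/8 = 20 thirty-second notes.
Working in thirty-second notes: a full sixteenth-note triplet (3 notes) (three triplet sixteenths span one eighth) = 4; eighth = 4; a full sixteenth-note triplet (3 notes) (three triplet sixteenths span one eighth) = 4; quarter = 8; a full sixteenth-note triplet (3 notes) (three triplet sixteenths span one eighth) = 4; a full sixteenth-note triplet (3 notes) (three triplet sixteenths span one eighth) = 4; eighth note = 4; eighth tied to quarter (eighth + quarter) = 12; quarter = 8; double-dotted eighth = 7; quarter = 8.
Sum: 4 + 4 + 4 + 8 + 4 + 4 + 4 + 12 + 8 + 7 + 8 = 67.
67 ÷ 20 = 3 complete bars with 7 thirty-second notes remaining.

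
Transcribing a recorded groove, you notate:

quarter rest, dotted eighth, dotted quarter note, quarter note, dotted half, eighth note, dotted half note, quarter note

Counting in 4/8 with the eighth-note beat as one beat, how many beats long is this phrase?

23.5

One eighth-note beat = 2 sixteenth notes.
Working in sixteenth notes: quarter rest = 4; dotted eighth = 3; dotted quarter note = 6; quarter note = 4; dotted half = 12; eighth note = 2; dotted half note = 12; quarter note = 4.
Total: 4 + 3 + 6 + 4 + 12 + 2 + 12 + 4 = 47.
47 ÷ 2 = 23.5 beats.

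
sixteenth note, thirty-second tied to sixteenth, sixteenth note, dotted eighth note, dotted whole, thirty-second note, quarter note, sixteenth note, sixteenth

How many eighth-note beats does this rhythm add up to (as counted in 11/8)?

One eighth-note beat = 4 thirty-second notes.
Convert each value to thirty-second notes: sixteenth note = 2; thirty-second tied to sixteenth (thirty-second + sixteenth) = 3; sixteenth note = 2; dotted eighth note = 6; dotted whole = 48; thirty-second note = 1; quarter note = 8; sixteenth note = 2; sixteenth = 2.
Sum: 2 + 3 + 2 + 6 + 48 + 1 + 8 + 2 + 2 = 74.
74 ÷ 4 = 18.5 beats.

18.5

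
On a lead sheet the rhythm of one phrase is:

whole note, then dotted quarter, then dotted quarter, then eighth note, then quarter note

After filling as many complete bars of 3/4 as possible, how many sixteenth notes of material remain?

10

One bar of 3/4 = 6 eighth notes.
Each duration in eighth notes: whole note = 8; dotted quarter = 3; dotted quarter = 3; eighth note = 1; quarter note = 2.
Altogether 8 + 3 + 3 + 1 + 2 = 17.
17 ÷ 6 = 2 complete bars with 5 eighth notes remaining = 10 sixteenth notes.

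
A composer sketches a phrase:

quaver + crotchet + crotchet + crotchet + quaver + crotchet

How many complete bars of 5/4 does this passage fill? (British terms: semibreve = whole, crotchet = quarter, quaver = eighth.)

One bar of 5/4 = 10 eighth notes.
Convert each value to eighth notes: quaver = 1; crotchet = 2; crotchet = 2; crotchet = 2; quaver = 1; crotchet = 2.
Total: 1 + 2 + 2 + 2 + 1 + 2 = 10.
10 ÷ 10 = 1 complete bar with 0 left over.

1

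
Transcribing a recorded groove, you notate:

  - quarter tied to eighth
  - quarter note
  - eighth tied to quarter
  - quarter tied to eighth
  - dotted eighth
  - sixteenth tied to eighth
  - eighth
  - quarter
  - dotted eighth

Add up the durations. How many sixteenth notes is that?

37

Convert each value to sixteenth notes: quarter tied to eighth (quarter + eighth) = 6; quarter note = 4; eighth tied to quarter (eighth + quarter) = 6; quarter tied to eighth (quarter + eighth) = 6; dotted eighth = 3; sixteenth tied to eighth (sixteenth + eighth) = 3; eighth = 2; quarter = 4; dotted eighth = 3.
Sum: 6 + 4 + 6 + 6 + 3 + 3 + 2 + 4 + 3 = 37 sixteenth notes.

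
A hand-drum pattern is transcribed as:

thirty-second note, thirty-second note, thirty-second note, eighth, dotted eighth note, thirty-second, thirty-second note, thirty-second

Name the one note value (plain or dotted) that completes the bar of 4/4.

The bar of 4/4 = 32 thirty-second notes.
Express everything in thirty-second notes: thirty-second note = 1; thirty-second note = 1; thirty-second note = 1; eighth = 4; dotted eighth note = 6; thirty-second = 1; thirty-second note = 1; thirty-second = 1.
Adding: 1 + 1 + 1 + 4 + 6 + 1 + 1 + 1 = 16.
Remaining: 32 − 16 = 16 thirty-second notes, which is a half note.

half note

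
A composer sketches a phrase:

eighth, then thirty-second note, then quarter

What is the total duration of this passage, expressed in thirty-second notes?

13

Express everything in thirty-second notes: eighth = 4; thirty-second note = 1; quarter = 8.
Total: 4 + 1 + 8 = 13 thirty-second notes.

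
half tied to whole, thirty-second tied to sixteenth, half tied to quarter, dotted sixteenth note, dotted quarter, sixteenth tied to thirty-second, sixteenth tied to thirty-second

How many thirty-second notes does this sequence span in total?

96

Convert each value to thirty-second notes: half tied to whole (half + whole) = 48; thirty-second tied to sixteenth (thirty-second + sixteenth) = 3; half tied to quarter (half + quarter) = 24; dotted sixteenth note = 3; dotted quarter = 12; sixteenth tied to thirty-second (sixteenth + thirty-second) = 3; sixteenth tied to thirty-second (sixteenth + thirty-second) = 3.
Altogether 48 + 3 + 24 + 3 + 12 + 3 + 3 = 96 thirty-second notes.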